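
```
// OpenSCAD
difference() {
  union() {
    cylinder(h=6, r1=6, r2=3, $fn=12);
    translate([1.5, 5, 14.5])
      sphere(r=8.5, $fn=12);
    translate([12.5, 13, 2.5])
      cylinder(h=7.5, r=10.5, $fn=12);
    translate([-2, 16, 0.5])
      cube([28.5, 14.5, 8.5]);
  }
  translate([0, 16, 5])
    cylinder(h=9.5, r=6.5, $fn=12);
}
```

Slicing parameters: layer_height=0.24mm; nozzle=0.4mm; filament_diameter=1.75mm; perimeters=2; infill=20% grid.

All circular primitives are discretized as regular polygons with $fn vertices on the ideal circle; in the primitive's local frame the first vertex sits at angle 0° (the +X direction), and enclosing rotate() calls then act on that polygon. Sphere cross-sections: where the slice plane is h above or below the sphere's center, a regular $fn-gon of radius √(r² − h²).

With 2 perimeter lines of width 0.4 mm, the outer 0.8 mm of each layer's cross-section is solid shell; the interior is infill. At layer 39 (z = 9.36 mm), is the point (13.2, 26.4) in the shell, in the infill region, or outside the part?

At z = 9.36 mm: the cone does not reach this height (z outside [0, 6]); the sphere at (1.5, 5): section is a regular 12-gon, circumradius = √(r²−h²) = √(8.5²−5.14²) = 6.770; the cylinder at (12.5, 13): section is a regular 12-gon, circumradius r=10.5; the cube at (-2, 16) does not reach this height (z outside [0.5, 9]); Combining (union): the regions partially overlap (shared area 21.57 mm²), so overlapping operands fuse into one piece — 1 connected region; the r=6.5 cylinder at (0, 16) contributes a regular 12-gon of circumradius 6.5; Subtracting the remaining from the first: starting from that combined region, the r=6.5 cylinder at (0, 16) partially overlaps it — only the 33.47 mm² overlap (of its 126.75 mm²) is removed, clipping the outline — 1 connected region. Overall, the cross-section is a single solid region. The nearest boundary edge runs (7.25, 22.09)→(12.50, 23.50); distance from the point to it = 2.98 mm. The point is not inside any of the regions above, so it lies outside the cross-section (2.98 mm from the nearest boundary).

outside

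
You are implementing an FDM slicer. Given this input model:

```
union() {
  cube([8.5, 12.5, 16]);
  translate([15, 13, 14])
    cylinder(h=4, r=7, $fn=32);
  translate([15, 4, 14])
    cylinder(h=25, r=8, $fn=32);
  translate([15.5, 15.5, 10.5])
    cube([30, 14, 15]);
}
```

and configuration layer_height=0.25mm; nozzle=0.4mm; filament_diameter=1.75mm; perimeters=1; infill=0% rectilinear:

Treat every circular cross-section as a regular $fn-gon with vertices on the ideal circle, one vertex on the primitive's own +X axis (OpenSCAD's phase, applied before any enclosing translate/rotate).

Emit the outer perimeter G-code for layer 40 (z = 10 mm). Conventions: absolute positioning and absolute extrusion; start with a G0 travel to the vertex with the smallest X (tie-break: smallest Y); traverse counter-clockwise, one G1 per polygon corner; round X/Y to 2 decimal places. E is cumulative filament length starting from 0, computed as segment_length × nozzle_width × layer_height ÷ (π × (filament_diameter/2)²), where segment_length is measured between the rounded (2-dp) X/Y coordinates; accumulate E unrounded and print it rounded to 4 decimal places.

At z = 10 mm: the cube is present — its section is the full 8.5×12.5 rectangle; the cylinder at (15, 13) is absent (z outside [14, 18]); the cylinder at (15, 4) is not intersected at this z (z outside [14, 39]); the cube at (15.5, 15.5) is absent (z outside [10.5, 25.5]); Merging all regions: only the 8.5×12.5 cube is present, so the union is just that shape — 1 connected region. The outline is a single polygon with 4 vertices. Extrusion per mm of travel: 0.4 × 0.25 / (π × 0.875²) = 0.041575. Accumulating E over each segment gives final E = 1.7462.

G0 X0.00 Y0.00 Z10.00
G1 X8.50 Y0.00 E0.3534
G1 X8.50 Y12.50 E0.8731
G1 X0.00 Y12.50 E1.2265
G1 X0.00 Y0.00 E1.7462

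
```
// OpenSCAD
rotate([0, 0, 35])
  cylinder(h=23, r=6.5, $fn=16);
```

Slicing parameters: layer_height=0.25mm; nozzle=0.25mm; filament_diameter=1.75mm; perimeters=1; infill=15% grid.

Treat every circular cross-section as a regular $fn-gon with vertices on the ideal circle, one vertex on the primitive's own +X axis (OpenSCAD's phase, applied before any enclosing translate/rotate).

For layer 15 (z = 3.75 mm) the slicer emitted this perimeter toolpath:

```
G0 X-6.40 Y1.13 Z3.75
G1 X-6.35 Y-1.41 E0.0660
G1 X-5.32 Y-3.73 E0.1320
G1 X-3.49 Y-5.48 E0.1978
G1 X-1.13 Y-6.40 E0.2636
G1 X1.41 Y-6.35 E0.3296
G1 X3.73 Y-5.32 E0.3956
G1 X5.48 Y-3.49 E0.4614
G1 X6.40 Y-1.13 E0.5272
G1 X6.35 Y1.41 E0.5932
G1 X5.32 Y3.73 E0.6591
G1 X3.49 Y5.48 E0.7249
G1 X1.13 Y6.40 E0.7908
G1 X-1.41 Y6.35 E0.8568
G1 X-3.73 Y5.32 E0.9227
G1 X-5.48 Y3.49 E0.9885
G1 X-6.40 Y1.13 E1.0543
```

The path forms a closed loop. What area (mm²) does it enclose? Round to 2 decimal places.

Apply the shoelace formula to the sequence of (X, Y) vertices; enclosed area = 129.33 mm².

129.33 mm²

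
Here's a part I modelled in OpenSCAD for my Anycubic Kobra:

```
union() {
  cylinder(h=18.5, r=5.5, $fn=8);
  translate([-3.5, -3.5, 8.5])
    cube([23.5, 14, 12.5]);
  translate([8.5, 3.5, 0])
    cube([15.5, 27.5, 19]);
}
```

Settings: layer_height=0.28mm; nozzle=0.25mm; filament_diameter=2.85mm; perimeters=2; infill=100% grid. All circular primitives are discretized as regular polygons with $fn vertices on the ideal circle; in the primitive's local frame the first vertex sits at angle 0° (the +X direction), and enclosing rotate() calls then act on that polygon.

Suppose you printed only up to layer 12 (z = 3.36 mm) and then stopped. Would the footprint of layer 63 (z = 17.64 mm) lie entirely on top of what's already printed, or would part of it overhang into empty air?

part overhangs

Compare the two slices. At z = 3.36: the r=5.5 cylinder gives a regular 8-gon of circumradius 5.5 (constant along its height) (area = (8/2)·5.500²·sin(360°/8) = 85.56 mm²); the cube at (-3.5, -3.5) is absent (z outside [8.5, 21]); the cube at (8.5, 3.5) (footprint 15.5×27.5) is included at this height (area 426.25 mm²); Merging all regions: the 2 present regions are separate (no shared area or edge), so areas and boundary lengths simply add and each stays a separate island — area = 511.81 mm². At z = 17.64: the r=5.5 cylinder gives a regular 8-gon of circumradius 5.5 (constant along its height) (area = (8/2)·5.500²·sin(360°/8) = 85.56 mm²); the cube at (-3.5, -3.5) (footprint 23.5×14) is included at this height (area 329.00 mm²); the cube at (8.5, 3.5) (footprint 15.5×27.5) is included at this height (area 426.25 mm²); Combining (union): the regions partially overlap — summed areas 840.81 mm² minus the doubly-counted overlap 147.57 mm² gives 693.24 mm² — area = 693.24 mm². Checking containment: at z = 17.64 the cross-section extends beyond the z = 3.36 cross-section by about 181.43 mm².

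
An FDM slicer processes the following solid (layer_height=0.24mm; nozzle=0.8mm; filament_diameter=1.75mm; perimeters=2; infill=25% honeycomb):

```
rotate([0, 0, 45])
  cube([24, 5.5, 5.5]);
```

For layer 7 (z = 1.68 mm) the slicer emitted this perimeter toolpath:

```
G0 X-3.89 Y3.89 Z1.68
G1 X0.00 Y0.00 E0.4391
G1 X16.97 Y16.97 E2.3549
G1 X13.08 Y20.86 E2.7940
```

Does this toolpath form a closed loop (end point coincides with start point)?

no

Start point (G0): (-3.89, 3.89). End point (last G1): the path does not return to the start — open.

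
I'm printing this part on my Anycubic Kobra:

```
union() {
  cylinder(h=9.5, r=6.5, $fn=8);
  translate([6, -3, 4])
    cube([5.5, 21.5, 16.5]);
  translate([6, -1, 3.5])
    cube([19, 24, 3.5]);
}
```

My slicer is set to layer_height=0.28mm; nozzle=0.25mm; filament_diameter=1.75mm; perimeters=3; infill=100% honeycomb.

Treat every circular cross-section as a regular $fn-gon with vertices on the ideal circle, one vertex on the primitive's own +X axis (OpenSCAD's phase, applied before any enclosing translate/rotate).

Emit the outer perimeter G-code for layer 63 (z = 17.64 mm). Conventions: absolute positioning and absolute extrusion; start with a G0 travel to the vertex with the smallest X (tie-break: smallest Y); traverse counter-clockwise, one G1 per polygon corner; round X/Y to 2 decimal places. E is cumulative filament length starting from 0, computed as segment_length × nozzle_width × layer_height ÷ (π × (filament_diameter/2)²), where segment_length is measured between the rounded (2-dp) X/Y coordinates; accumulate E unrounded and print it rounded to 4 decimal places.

G0 X6.00 Y-3.00 Z17.64
G1 X11.50 Y-3.00 E0.1601
G1 X11.50 Y18.50 E0.7858
G1 X6.00 Y18.50 E0.9458
G1 X6.00 Y-3.00 E1.5715

At z = 17.64 mm: the cylinder does not reach this height (z outside [0, 9.5]); the cube at (6, -3) is present — its section is the full 5.5×21.5 rectangle; the cube at (6, -1) is not intersected at this z (z outside [3.5, 7]); Taking the union: only the 5.5×21.5 cube at (6, -3) is present, so the union is just that shape — 1 connected region. The outline is a single polygon with 4 vertices. Extrusion per mm of travel: 0.25 × 0.28 / (π × 0.875²) = 0.029103. Accumulating E over each segment gives final E = 1.5715.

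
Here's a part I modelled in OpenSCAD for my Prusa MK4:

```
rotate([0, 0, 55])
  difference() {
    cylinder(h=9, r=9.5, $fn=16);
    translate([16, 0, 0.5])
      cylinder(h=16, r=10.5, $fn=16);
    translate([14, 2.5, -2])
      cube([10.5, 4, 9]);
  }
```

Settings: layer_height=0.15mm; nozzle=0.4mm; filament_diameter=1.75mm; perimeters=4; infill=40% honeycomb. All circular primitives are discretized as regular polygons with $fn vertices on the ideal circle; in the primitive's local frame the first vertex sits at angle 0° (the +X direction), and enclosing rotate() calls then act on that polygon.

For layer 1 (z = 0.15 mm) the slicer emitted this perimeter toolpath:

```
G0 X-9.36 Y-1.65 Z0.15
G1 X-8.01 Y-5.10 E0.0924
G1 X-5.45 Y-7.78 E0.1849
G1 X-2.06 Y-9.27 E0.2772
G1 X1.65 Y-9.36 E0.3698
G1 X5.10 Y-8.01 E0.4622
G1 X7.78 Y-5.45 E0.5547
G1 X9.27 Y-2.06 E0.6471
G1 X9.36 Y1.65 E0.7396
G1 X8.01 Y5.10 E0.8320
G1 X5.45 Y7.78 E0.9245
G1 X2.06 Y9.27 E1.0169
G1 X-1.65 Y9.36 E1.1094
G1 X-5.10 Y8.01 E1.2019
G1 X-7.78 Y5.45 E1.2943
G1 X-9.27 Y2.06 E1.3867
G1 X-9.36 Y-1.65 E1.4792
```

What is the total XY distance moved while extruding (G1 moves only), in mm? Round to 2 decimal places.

59.30 mm

Sum the Euclidean lengths of each G1 segment: total = 59.30 mm.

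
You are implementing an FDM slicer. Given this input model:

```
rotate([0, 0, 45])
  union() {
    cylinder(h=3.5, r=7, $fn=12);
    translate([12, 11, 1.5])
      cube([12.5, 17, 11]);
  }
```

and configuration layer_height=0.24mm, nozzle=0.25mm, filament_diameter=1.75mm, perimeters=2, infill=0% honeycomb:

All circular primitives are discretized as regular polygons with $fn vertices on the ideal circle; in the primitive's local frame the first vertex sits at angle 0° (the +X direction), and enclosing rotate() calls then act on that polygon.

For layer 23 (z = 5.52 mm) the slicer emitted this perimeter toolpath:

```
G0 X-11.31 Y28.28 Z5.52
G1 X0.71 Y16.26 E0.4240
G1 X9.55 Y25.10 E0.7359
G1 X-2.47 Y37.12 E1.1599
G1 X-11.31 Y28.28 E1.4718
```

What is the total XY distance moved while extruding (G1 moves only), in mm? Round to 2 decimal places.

59.00 mm

Sum the Euclidean lengths of each G1 segment: total = 59.00 mm.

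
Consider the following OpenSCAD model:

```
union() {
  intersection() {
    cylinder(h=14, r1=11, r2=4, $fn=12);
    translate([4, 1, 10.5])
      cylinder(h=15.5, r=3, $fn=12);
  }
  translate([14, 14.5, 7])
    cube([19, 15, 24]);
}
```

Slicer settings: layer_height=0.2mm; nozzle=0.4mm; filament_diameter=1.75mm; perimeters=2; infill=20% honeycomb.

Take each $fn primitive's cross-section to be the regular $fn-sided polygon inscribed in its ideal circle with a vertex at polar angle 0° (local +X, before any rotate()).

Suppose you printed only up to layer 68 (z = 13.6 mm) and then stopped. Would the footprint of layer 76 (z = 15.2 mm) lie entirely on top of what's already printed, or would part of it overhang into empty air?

Compare the two slices. At z = 13.6: the cone (r1=11→r2=4) has section circumradius 4.200 here — a regular 12-gon (area = (12/2)·4.200²·sin(360°/12) = 52.92 mm²); the r=3 cylinder at (4, 1) gives a regular 12-gon of circumradius 3 (constant along its height) (area = (12/2)·3.000²·sin(360°/12) = 27.00 mm²); Taking the intersection: the r=3 cylinder at (4, 1) partially overlaps the cone; clipping to the common part keeps 11.27 mm² — area = 11.27 mm²; the cube at (14, 14.5) (footprint 19×15) is included at this height (area 285.00 mm²); Merging all regions: the 2 present regions are separate (no shared area or edge), so areas and boundary lengths simply add and each stays a separate island — area = 296.27 mm². At z = 15.2: the cone does not reach this height (z outside [0, 14]); the cylinder at (4, 1): section is a regular 12-gon, circumradius r=3 (area = (12/2)·3.000²·sin(360°/12) = 27.00 mm²); Taking the intersection: at least one operand is absent at this height, so nothing remains; the cube at (14, 14.5) (footprint 19×15) is included at this height (area 285.00 mm²); Combining (union): only the 19×15 cube at (14, 14.5) is present, so the union is just that shape — area = 285.00 mm². Checking containment: the cross-section at z = 15.2 is a subset of the cross-section at z = 13.6.

entirely on top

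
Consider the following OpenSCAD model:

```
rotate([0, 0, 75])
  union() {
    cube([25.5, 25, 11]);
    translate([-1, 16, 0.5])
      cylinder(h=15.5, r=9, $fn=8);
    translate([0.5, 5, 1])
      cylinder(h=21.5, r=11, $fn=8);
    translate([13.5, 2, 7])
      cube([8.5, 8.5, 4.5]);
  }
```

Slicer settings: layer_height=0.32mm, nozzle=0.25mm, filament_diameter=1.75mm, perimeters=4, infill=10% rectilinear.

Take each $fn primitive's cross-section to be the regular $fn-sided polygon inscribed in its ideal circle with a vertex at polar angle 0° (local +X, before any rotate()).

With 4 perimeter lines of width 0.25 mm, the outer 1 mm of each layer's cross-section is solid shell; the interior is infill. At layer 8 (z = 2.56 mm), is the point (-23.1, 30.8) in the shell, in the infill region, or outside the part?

outside

At z = 2.56 mm: the cube (footprint 25.5×25) is included at this height; the cylinder at (-1, 16): section is a regular 8-gon, circumradius r=9; the cylinder at (0.5, 5): section is a regular 8-gon, circumradius r=11; the cube at (13.5, 2) is absent (z outside [7, 11.5]); Combining (union): the regions partially overlap (shared area 286.11 mm²), so overlapping operands fuse into one piece — 1 connected region; (rotated 75° about Z; rotation is an isometry so areas/perimeters/island counts are preserved). Overall, the cross-section is a single solid region. Undo the 75° rotation: the query point maps to (23.772, 30.285) in the un-rotated model frame. The nearest boundary edge runs (0.00, 25.00)→(25.50, 25.00); distance from the point to it = 5.28 mm. The point is not inside any of the regions above, so it lies outside the cross-section (5.28 mm from the nearest boundary).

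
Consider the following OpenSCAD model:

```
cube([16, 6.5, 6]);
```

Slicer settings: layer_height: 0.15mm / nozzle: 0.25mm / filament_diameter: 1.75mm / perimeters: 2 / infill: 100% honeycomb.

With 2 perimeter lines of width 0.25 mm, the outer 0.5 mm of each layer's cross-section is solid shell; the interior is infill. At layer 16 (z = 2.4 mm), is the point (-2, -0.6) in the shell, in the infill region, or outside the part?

At z = 2.4 mm: the 16×6.5 cube contributes its full rectangle. Overall, the cross-section is a single solid region. The nearest boundary edge runs (0.00, 0.00)→(16.00, 0.00); distance from the point to it = 2.09 mm. The point is not inside any of the regions above, so it lies outside the cross-section (2.09 mm from the nearest boundary).

outside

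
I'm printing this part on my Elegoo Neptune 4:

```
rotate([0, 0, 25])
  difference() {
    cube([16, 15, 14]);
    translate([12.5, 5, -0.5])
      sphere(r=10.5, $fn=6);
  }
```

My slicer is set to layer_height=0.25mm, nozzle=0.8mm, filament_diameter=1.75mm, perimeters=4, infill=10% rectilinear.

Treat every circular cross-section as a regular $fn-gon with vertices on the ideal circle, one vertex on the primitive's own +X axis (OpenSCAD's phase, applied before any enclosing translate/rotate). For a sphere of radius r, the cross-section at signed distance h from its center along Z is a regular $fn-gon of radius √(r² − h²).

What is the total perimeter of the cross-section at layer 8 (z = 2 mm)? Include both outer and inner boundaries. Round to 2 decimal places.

61.93 mm

At z = 2 mm: the cube is present — its section is the full 16×15 rectangle (perimeter 62.00 mm); the r=10.5 sphere at (12.5, 5) contributes a regular 6-gon of circumradius √(10.5²−2.5²) = 10.198 (perimeter = 2·6·10.198·sin(180°/6) = 61.19 mm); Taking the first minus the rest: starting from the 16×15 cube, the r=10.5 sphere at (12.5, 5) partially overlaps it — only the 159.73 mm² overlap (of its 270.20 mm²) is removed, clipping the outline — boundary = 61.93 mm; (rotated 25° about Z; rotation is an isometry so areas/perimeters/island counts are preserved). Overall, the cross-section is a single solid region. Total boundary length (outer) = 61.93 mm.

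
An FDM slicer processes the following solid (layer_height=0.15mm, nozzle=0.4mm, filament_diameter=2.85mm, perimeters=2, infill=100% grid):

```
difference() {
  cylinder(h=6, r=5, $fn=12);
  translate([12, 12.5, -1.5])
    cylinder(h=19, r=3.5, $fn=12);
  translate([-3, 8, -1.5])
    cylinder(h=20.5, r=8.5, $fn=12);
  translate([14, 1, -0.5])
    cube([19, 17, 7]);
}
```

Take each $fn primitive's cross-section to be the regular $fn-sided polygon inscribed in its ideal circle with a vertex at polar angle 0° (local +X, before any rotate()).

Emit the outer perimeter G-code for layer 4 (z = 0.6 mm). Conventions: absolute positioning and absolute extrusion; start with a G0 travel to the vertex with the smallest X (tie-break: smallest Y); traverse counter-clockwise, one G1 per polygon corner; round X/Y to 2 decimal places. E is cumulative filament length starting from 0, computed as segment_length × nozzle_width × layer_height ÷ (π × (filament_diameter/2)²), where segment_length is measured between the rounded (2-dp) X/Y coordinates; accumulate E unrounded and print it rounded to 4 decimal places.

At z = 0.6 mm: the r=5 cylinder contributes a regular 12-gon of circumradius 5; the r=3.5 cylinder at (12, 12.5) contributes a regular 12-gon of circumradius 3.5; the r=8.5 cylinder at (-3, 8) gives a regular 12-gon of circumradius 8.5 (constant along its height); the cube at (14, 1) (footprint 19×17) is included at this height; Subtracting the remaining from the first: starting from the r=5 cylinder, the r=3.5 cylinder at (12, 12.5) misses the remaining region (no effect); the r=8.5 cylinder at (-3, 8) partially overlaps it — only the 30.49 mm² overlap (of its 216.75 mm²) is removed, clipping the outline; the 19×17 cube at (14, 1) misses the remaining region (no effect) — 1 connected region. The outline is a single polygon with 12 vertices. Extrusion per mm of travel: 0.4 × 0.15 / (π × 1.425²) = 0.009405. Accumulating E over each segment gives final E = 0.2724.

G0 X-5.00 Y0.00 Z0.60
G1 X-4.33 Y-2.50 E0.0243
G1 X-2.50 Y-4.33 E0.0487
G1 X0.00 Y-5.00 E0.0730
G1 X2.50 Y-4.33 E0.0974
G1 X4.33 Y-2.50 E0.1217
G1 X5.00 Y0.00 E0.1461
G1 X4.33 Y2.50 E0.1704
G1 X3.72 Y3.11 E0.1785
G1 X1.25 Y0.64 E0.2114
G1 X-3.00 Y-0.50 E0.2527
G1 X-4.99 Y0.03 E0.2721
G1 X-5.00 Y0.00 E0.2724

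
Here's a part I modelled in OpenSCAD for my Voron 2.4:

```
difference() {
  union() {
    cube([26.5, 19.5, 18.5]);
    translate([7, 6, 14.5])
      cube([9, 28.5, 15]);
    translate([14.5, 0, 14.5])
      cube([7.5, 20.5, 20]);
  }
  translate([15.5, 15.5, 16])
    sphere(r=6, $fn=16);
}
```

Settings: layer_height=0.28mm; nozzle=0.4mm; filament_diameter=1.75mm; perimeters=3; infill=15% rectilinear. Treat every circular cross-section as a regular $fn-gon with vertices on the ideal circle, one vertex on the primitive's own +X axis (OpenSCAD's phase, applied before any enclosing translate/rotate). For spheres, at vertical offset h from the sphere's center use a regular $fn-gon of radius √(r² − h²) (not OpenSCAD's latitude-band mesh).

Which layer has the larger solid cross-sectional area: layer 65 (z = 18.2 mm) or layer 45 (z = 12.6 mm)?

layer 65 (z = 18.2 mm)

Layer 65 (z = 18.2): the 26.5×19.5 cube contributes its full rectangle (area 516.75 mm²); the cube at (7, 6) is present — its section is the full 9×28.5 rectangle (area 256.50 mm²); the cube at (14.5, 0) is present — its section is the full 7.5×20.5 rectangle (area 153.75 mm²); Taking the union: the regions partially overlap — summed areas 927.00 mm² minus the doubly-counted overlap 269.25 mm² gives 657.75 mm² — area = 657.75 mm²; the r=6 sphere at (15.5, 15.5) slices to a regular 16-gon of circumradius 5.582 (√(r²−h²) with h=2.2 from center) (area = (16/2)·5.582²·sin(360°/16) = 95.40 mm²); Subtracting the remaining from the first: starting from that combined region (657.75 mm²), the r=6 sphere at (15.5, 15.5) partially overlaps it — only the 94.85 mm² overlap (of its 95.40 mm²) is removed, clipping the outline — area = 562.90 mm². So its area = 562.90 mm². Layer 45 (z = 12.6): the cube (footprint 26.5×19.5) is included at this height (area 516.75 mm²); the cube at (7, 6) is not intersected at this z (z outside [14.5, 29.5]); the cube at (14.5, 0) is absent (z outside [14.5, 34.5]); Taking the union: only the 26.5×19.5 cube is present, so the union is just that shape — area = 516.75 mm²; the sphere at (15.5, 15.5): section is a regular 16-gon, circumradius = √(r²−h²) = √(6²−3.4²) = 4.944 (area = (16/2)·4.944²·sin(360°/16) = 74.82 mm²); After the difference (first − rest): starting from that combined region (516.75 mm²), the r=6 sphere at (15.5, 15.5) partially overlaps it — only the 71.48 mm² overlap (of its 74.82 mm²) is removed, clipping the outline — area = 445.27 mm². So its area = 445.27 mm². Layer 65 is larger (562.90 vs 445.27 mm²).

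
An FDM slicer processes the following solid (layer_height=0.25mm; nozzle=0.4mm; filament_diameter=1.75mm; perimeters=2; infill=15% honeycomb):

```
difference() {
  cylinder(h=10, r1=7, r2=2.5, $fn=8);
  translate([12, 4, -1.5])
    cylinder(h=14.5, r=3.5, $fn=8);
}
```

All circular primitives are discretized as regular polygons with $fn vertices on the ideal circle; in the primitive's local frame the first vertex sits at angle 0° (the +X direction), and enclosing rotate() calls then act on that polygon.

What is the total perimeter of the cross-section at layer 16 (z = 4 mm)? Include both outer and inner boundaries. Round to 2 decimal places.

At z = 4 mm: the cone (r1=7→r2=2.5) has section circumradius 5.200 here — a regular 8-gon (perimeter = 2·8·5.200·sin(180°/8) = 31.84 mm); the r=3.5 cylinder at (12, 4) gives a regular 8-gon of circumradius 3.5 (constant along its height) (perimeter = 2·8·3.500·sin(180°/8) = 21.43 mm); After the difference (first − rest): starting from the cone, the r=3.5 cylinder at (12, 4) misses the remaining region (no effect) — boundary = 31.84 mm. Overall, the cross-section is a single solid region. Total boundary length (outer) = 31.84 mm.

31.84 mm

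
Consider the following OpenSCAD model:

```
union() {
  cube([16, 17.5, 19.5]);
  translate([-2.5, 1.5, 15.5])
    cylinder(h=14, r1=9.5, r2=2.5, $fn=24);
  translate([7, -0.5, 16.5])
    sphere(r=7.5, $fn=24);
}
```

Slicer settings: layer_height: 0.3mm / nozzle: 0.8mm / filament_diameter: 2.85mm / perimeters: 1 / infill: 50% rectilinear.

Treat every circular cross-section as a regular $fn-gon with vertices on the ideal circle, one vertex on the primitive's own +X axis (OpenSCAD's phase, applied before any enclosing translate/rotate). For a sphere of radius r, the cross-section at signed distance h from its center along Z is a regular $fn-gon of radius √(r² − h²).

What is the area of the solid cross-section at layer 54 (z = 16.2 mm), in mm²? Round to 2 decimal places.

At z = 16.2 mm: the cube is present — its section is the full 16×17.5 rectangle (area 280.00 mm²); the cone at (-2.5, 1.5): at t=0.050 of its height the radius interpolates to r₁+(r₂−r₁)t = 9.150, giving a regular 24-gon of that circumradius (area = (24/2)·9.150²·sin(360°/24) = 260.03 mm²); the sphere at (7, -0.5): section is a regular 24-gon, circumradius = √(r²−h²) = √(7.5²−0.3²) = 7.494 (area = (24/2)·7.494²·sin(360°/24) = 174.42 mm²); Merging all regions: the regions partially overlap — summed areas 714.45 mm² minus the doubly-counted overlap 161.65 mm² gives 552.80 mm² — area = 552.80 mm². Overall, the cross-section is a single solid region. Net area = 552.80 mm².

552.80 mm²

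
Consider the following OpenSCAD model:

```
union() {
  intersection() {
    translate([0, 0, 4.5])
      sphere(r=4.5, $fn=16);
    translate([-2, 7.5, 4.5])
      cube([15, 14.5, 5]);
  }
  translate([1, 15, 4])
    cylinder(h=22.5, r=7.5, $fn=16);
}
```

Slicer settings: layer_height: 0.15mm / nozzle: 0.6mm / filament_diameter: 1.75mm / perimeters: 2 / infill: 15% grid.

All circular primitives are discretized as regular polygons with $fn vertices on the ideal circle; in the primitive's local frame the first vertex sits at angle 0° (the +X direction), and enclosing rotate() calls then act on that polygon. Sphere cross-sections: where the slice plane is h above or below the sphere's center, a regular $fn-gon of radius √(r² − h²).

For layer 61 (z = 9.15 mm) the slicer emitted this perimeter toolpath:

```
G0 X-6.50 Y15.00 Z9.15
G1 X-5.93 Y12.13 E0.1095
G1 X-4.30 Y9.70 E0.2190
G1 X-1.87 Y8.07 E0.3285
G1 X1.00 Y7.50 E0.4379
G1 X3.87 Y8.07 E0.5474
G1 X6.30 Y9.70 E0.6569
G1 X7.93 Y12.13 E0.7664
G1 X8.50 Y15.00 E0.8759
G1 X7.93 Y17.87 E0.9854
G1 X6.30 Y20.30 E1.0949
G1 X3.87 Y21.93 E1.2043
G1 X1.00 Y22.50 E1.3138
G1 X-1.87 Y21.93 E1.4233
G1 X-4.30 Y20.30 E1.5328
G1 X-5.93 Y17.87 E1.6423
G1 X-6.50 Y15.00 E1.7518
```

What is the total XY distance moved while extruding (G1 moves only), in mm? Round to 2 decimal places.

46.82 mm

Sum the Euclidean lengths of each G1 segment: total = 46.82 mm.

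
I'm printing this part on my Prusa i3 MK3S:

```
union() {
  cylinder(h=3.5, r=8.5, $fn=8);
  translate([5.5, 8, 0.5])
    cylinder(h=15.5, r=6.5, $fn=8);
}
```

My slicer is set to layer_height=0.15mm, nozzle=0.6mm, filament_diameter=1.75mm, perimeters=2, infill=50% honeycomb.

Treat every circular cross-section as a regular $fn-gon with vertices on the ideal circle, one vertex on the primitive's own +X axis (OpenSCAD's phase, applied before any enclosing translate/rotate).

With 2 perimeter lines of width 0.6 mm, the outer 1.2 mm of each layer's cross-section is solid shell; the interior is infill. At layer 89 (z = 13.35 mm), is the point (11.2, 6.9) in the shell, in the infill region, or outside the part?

shell

At z = 13.35 mm: the cylinder is not intersected at this z (z outside [0, 3.5]); the r=6.5 cylinder at (5.5, 8) gives a regular 8-gon of circumradius 6.5 (constant along its height); Combining (union): only the r=6.5 cylinder at (5.5, 8) is present, so the union is just that shape — 1 connected region. Overall, the cross-section is a single solid region. The nearest boundary edge runs (10.10, 3.40)→(12.00, 8.00); distance from the point to it = 0.32 mm. The point is inside the cross-section, 0.32 mm from the nearest boundary — within the 1.2 mm shell band (2 × 0.6).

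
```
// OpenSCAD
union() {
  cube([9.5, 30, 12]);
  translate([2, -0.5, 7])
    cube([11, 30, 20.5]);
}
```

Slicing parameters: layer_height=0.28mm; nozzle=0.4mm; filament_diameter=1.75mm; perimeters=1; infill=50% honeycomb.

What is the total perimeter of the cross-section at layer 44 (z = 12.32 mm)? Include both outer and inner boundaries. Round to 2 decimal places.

At z = 12.32 mm: the cube is not intersected at this z (z outside [0, 12]); the cube at (2, -0.5) is present — its section is the full 11×30 rectangle (perimeter 82.00 mm); Taking the union: only the 11×30 cube at (2, -0.5) is present, so the union is just that shape — boundary = 82.00 mm. Overall, the cross-section is a single solid region. Total boundary length (outer) = 82.00 mm.

82.00 mm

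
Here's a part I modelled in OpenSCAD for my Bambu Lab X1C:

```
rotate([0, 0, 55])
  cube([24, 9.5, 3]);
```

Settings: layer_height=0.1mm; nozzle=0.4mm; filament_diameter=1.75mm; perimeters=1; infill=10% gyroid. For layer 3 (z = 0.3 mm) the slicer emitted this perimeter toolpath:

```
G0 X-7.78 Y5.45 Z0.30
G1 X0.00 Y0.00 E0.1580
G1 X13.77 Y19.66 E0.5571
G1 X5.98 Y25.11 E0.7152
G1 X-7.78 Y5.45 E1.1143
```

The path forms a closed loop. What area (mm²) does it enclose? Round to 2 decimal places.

228.07 mm²

Apply the shoelace formula to the sequence of (X, Y) vertices; enclosed area = 228.07 mm².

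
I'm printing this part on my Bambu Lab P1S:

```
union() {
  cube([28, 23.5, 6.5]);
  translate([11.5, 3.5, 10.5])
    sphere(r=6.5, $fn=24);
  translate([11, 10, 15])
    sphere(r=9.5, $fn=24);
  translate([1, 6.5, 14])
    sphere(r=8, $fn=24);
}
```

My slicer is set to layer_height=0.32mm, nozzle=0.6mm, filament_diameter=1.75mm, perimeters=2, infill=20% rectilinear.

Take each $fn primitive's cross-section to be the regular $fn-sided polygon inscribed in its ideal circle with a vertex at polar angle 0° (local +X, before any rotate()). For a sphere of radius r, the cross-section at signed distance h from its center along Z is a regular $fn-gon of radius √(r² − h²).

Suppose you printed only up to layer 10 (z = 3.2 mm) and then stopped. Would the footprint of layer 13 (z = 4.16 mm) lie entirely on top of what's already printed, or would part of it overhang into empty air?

entirely on top

Compare the two slices. At z = 3.2: the cube is present — its section is the full 28×23.5 rectangle (area 658.00 mm²); the sphere at (11.5, 3.5) is not intersected at this z (|z−center|=7.300 > r=6.5); the sphere at (11, 10) is not intersected at this z (|z−center|=11.800 > r=9.5); the sphere at (1, 6.5) is absent (|z−center|=10.800 > r=8); Taking the union: only the 28×23.5 cube is present, so the union is just that shape — area = 658.00 mm². At z = 4.16: the cube is present — its section is the full 28×23.5 rectangle (area 658.00 mm²); the r=6.5 sphere at (11.5, 3.5) slices to a regular 24-gon of circumradius 1.433 (√(r²−h²) with h=6.34 from center) (area = (24/2)·1.433²·sin(360°/24) = 6.38 mm²); the sphere at (11, 10) does not reach this height (|z−center|=10.840 > r=9.5); the sphere at (1, 6.5) does not reach this height (|z−center|=9.840 > r=8); Taking the union: the r=6.5 sphere at (11.5, 3.5) lies entirely inside the 28×23.5 cube, so the union is just the 28×23.5 cube — area = 658.00 mm². Checking containment: the cross-section at z = 4.16 is a subset of the cross-section at z = 3.2.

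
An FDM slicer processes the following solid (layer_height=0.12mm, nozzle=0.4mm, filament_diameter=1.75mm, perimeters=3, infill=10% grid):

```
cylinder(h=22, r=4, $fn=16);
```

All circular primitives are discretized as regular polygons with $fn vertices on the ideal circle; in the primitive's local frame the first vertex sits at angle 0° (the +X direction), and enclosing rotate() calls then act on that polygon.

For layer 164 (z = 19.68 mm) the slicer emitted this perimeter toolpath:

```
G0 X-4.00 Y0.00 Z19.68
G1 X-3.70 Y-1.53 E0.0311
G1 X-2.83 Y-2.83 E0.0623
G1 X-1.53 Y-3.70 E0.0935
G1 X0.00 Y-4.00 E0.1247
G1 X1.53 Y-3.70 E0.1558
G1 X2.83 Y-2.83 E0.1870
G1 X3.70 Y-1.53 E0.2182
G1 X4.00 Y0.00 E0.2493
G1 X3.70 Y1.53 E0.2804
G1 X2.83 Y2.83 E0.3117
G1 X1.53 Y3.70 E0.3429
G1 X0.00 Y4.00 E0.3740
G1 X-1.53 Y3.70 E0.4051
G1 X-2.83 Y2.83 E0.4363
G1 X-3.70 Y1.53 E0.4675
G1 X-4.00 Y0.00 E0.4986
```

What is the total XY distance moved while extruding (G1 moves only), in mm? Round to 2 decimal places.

Sum the Euclidean lengths of each G1 segment: total = 24.99 mm.

24.99 mm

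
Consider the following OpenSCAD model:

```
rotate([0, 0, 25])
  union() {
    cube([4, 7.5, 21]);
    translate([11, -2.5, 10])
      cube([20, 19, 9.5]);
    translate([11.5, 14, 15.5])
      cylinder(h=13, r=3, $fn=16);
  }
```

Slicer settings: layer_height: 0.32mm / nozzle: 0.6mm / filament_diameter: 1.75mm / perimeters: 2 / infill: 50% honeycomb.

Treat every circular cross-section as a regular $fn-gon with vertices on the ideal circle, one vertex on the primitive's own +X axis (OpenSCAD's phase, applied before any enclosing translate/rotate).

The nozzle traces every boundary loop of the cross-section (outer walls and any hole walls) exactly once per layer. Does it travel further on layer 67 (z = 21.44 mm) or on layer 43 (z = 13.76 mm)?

Layer 67 (z = 21.44): the cube is not intersected at this z (z outside [0, 21]); the cube at (11, -2.5) is not intersected at this z (z outside [10, 19.5]); the r=3 cylinder at (11.5, 14) gives a regular 16-gon of circumradius 3 (constant along its height) (perimeter = 2·16·3.000·sin(180°/16) = 18.73 mm); Combining (union): only the r=3 cylinder at (11.5, 14) is present, so the union is just that shape — boundary = 18.73 mm; (rotated 25° about Z; rotation is an isometry so areas/perimeters/island counts are preserved). So its perimeter = 18.73 mm. Layer 43 (z = 13.76): the 4×7.5 cube contributes its full rectangle (perimeter 23.00 mm); the cube at (11, -2.5) (footprint 20×19) is included at this height (perimeter 78.00 mm); the cylinder at (11.5, 14) does not reach this height (z outside [15.5, 28.5]); Taking the union: the 2 present regions are separate (no shared area or edge), so areas and boundary lengths simply add and each stays a separate island — boundary = 101.00 mm; (rotated 25° about Z; rotation is an isometry so areas/perimeters/island counts are preserved). So its perimeter = 101.00 mm. Layer 43 is larger (101.00 vs 18.73 mm).

layer 43 (z = 13.76 mm)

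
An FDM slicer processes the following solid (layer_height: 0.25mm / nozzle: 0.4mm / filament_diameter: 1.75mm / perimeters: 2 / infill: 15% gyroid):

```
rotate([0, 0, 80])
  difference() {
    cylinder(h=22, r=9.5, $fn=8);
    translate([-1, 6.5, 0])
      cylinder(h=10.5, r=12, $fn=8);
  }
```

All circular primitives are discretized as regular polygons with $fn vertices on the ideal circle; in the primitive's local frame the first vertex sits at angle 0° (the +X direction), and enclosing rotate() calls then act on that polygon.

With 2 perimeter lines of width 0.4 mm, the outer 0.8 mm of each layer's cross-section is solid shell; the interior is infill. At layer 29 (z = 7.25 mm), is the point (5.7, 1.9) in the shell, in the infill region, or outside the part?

At z = 7.25 mm: the r=9.5 cylinder gives a regular 8-gon of circumradius 9.5 (constant along its height); the r=12 cylinder at (-1, 6.5) contributes a regular 8-gon of circumradius 12; Subtracting the remaining from the first: starting from the r=9.5 cylinder, the r=12 cylinder at (-1, 6.5) partially overlaps it — only the 190.16 mm² overlap (of its 407.29 mm²) is removed, clipping the outline — 1 connected region; (whole slice rotated 80° about Z — lengths, areas and connectivity unchanged). Overall, the cross-section is a single solid region. Undo the 80° rotation: the query point maps to (2.861, -5.283) in the un-rotated model frame. The nearest boundary edge runs (-1.00, -5.50)→(7.49, -1.99); distance from the point to it = 1.28 mm. The point is inside the cross-section and 1.28 mm from the nearest boundary — more than the 0.8 mm shell width (2 × 0.4), so it's in the infill interior.

infill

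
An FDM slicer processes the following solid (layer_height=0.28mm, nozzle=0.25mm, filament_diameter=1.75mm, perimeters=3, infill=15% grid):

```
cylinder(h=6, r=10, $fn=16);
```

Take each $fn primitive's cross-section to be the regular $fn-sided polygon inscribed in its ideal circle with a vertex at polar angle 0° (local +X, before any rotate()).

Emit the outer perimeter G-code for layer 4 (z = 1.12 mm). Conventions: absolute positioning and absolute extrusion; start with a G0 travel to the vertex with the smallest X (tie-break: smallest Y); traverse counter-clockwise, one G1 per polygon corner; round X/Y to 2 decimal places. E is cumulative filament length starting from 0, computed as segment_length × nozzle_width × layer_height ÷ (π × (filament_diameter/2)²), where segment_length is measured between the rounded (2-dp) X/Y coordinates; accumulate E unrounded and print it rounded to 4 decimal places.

At z = 1.12 mm: the cylinder: section is a regular 16-gon, circumradius r=10. The outline is a single polygon with 16 vertices. Extrusion per mm of travel: 0.25 × 0.28 / (π × 0.875²) = 0.029103. Accumulating E over each segment gives final E = 1.8170.

G0 X-10.00 Y0.00 Z1.12
G1 X-9.24 Y-3.83 E0.1136
G1 X-7.07 Y-7.07 E0.2271
G1 X-3.83 Y-9.24 E0.3406
G1 X0.00 Y-10.00 E0.4542
G1 X3.83 Y-9.24 E0.5679
G1 X7.07 Y-7.07 E0.6814
G1 X9.24 Y-3.83 E0.7949
G1 X10.00 Y0.00 E0.9085
G1 X9.24 Y3.83 E1.0221
G1 X7.07 Y7.07 E1.1356
G1 X3.83 Y9.24 E1.2491
G1 X0.00 Y10.00 E1.3627
G1 X-3.83 Y9.24 E1.4764
G1 X-7.07 Y7.07 E1.5899
G1 X-9.24 Y3.83 E1.7034
G1 X-10.00 Y0.00 E1.8170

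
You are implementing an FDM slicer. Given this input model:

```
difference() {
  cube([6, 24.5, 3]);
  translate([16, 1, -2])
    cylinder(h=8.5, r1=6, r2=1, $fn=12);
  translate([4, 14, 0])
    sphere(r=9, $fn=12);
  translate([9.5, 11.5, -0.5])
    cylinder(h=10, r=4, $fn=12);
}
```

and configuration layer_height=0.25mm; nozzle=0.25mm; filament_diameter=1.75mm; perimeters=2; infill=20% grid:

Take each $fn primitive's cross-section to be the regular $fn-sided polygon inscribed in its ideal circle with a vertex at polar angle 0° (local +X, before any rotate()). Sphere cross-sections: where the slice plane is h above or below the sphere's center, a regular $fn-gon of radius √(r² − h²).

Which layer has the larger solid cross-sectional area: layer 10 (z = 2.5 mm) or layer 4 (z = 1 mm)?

layer 10 (z = 2.5 mm)

Layer 10 (z = 2.5): the cube is present — its section is the full 6×24.5 rectangle (area 147.00 mm²); the cone at (16, 1) (r1=6→r2=1) has section circumradius 3.353 here — a regular 12-gon (area = (12/2)·3.353²·sin(360°/12) = 33.73 mm²); the r=9 sphere at (4, 14) contributes a regular 12-gon of circumradius √(9²−2.5²) = 8.646 (area = (12/2)·8.646²·sin(360°/12) = 224.25 mm²); the r=4 cylinder at (9.5, 11.5) contributes a regular 12-gon of circumradius 4 (area = (12/2)·4.000²·sin(360°/12) = 48.00 mm²); Taking the first minus the rest: starting from the 6×24.5 cube (147.00 mm²), the cone at (16, 1) misses the remaining region (no effect); the r=9 sphere at (4, 14) partially overlaps it — only the 98.39 mm² overlap (of its 224.25 mm²) is removed, clipping the outline; the r=4 cylinder at (9.5, 11.5) misses the remaining region (no effect) — area = 48.61 mm². So its area = 48.61 mm². Layer 4 (z = 1): the cube (footprint 6×24.5) is included at this height (area 147.00 mm²); the cone at (16, 1) contributes a regular 12-gon of circumradius 4.235 (interpolated between r1=6 and r2=1 at t=0.353) (area = (12/2)·4.235²·sin(360°/12) = 53.81 mm²); the r=9 sphere at (4, 14) slices to a regular 12-gon of circumradius 8.944 (√(r²−h²) with h=1 from center) (area = (12/2)·8.944²·sin(360°/12) = 240.00 mm²); the r=4 cylinder at (9.5, 11.5) gives a regular 12-gon of circumradius 4 (constant along its height) (area = (12/2)·4.000²·sin(360°/12) = 48.00 mm²); After the difference (first − rest): starting from the 6×24.5 cube (147.00 mm²), the cone at (16, 1) misses the remaining region (no effect); the r=9 sphere at (4, 14) partially overlaps it — only the 101.97 mm² overlap (of its 240.00 mm²) is removed, clipping the outline; the r=4 cylinder at (9.5, 11.5) misses the remaining region (no effect) — area = 45.03 mm². So its area = 45.03 mm². Layer 10 is larger (48.61 vs 45.03 mm²).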